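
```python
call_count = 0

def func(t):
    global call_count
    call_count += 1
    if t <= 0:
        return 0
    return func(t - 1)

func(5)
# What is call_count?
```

Linear recursion stepping by 1: 6 calls from t=5 down to ≤0.

Answer: 6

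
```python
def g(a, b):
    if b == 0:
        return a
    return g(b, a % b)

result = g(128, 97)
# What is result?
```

g(128, 97) -> g(97, 31) -> g(31, 4) -> g(4, 3) -> g(3, 1) -> g(1, 0) -> 1

Answer: 1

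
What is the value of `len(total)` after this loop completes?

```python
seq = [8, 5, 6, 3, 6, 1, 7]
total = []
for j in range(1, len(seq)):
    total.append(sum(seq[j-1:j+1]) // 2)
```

Number of 2-element averages
`total` takes the values: [] → [6] → [6, 5] → [6, 5, 4] → [6, 5, 4, 4] → [6, 5, 4, 4, 3] → [6, 5, 4, 4, 3, 4]
So `len(total)` = 6

Answer: 6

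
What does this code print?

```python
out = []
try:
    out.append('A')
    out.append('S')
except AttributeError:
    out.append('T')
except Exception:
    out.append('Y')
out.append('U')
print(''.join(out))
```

Execution trace: 'A' (try body) → 'S' (try body, no exception) → 'U' (after the try/except). Output: ASU

Answer: ASU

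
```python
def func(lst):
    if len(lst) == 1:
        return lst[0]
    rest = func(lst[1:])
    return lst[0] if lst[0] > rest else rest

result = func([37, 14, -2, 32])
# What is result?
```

Recursive max over [37, 14, -2, 32] = 37

Answer: 37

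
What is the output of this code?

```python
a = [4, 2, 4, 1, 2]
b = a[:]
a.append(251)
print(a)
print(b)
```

Key concept: slice [:] creates copy.
Step by step:
`a = [4, 2, 4, 1, 2]` → a = [4, 2, 4, 1, 2]
`b = a[:]` → b = [4, 2, 4, 1, 2]
`a.append(251)` → a = [4, 2, 4, 1, 2, 251]
`print(a)` → prints [4, 2, 4, 1, 2, 251]
`print(b)` → prints [4, 2, 4, 1, 2]

Answer:
[4, 2, 4, 1, 2, 251]
[4, 2, 4, 1, 2]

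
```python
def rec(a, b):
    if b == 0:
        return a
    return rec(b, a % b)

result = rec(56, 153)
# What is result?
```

rec(56, 153) -> rec(153, 56) -> rec(56, 41) -> rec(41, 15) -> rec(15, 11) -> rec(11, 4) -> rec(4, 3) -> rec(3, 1) -> rec(1, 0) -> 1

Answer: 1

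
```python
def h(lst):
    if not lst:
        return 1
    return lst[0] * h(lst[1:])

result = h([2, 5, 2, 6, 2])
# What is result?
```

Product over [2, 5, 2, 6, 2] = 2 * 5 * 2 * 6 * 2 = 240

Answer: 240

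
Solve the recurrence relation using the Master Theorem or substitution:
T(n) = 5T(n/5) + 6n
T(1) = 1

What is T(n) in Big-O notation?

By Master Theorem: a=5, b=5, f(n)=6n. Since log_5(5) = 1 and f(n) = Θ(n^1), Case 2 applies. T(n) = O(n log n).

Answer: O(n log n)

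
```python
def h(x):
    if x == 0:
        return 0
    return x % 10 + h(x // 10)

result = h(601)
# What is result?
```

Sum of digits of 601: 1 + 0 + 6 = 7

Answer: 7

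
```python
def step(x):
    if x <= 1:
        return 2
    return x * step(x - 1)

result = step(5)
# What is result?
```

step(5) = 5 * 4 * 3 * 2 * 2 = 240

Answer: 240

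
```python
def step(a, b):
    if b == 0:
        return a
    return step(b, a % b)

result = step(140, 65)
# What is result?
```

step(140, 65) -> step(65, 10) -> step(10, 5) -> step(5, 0) -> 5

Answer: 5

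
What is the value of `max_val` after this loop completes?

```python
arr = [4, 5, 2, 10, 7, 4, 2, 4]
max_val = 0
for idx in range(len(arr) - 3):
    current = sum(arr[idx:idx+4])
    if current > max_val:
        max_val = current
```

Max sum of 4-element window in [4, 5, 2, 10, 7, 4, 2, 4]
`max_val` takes the values: 0 → 21 → 24

Answer: 24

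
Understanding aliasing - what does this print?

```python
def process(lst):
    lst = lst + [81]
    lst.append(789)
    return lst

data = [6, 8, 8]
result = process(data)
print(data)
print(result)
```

Key concept: rebinding parameter vs mutation.
Step by step:
`data = [6, 8, 8]` → data = [6, 8, 8]
`result = process(data)` → result = [6, 8, 8, 81, 789]
`print(data)` → prints [6, 8, 8]
`print(result)` → prints [6, 8, 8, 81, 789]

Answer:
[6, 8, 8]
[6, 8, 8, 81, 789]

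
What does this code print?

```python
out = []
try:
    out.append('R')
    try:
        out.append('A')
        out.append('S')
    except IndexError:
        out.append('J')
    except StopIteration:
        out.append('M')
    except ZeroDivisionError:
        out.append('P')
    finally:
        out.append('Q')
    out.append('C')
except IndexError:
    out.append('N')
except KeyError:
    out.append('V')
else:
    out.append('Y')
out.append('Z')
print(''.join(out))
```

Execution trace: 'R' (try body) → 'A' (inner try body) → 'S' (inner try body, no exception) → 'Q' (inner finally) → 'C' (try body, no exception) → 'Y' (else) → 'Z' (after the try/except). Output: RASQCYZ

Answer: RASQCYZ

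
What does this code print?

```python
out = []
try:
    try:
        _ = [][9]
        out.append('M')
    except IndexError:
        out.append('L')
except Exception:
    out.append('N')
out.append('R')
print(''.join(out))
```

Execution trace: 'L' (inner except IndexError) → 'R' (after the try/except). Output: LR

Answer: LR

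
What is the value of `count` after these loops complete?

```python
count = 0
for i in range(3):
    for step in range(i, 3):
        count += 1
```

Upper triangle: 3 + 2 + ... + 1
`count` takes the values: 0 → 1 → 2 → 3 → 4 → 5 → 6

Answer: 6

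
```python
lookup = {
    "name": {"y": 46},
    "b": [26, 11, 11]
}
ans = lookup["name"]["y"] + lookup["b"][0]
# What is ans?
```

Trace:
`lookup = { ...` → lookup = {'name': {'y': 46}, 'b': [26, 11, 11]}
`ans = lookup["name"]["y"] + lookup["b"][0]` → ans = 72
So ans = 72

Answer: 72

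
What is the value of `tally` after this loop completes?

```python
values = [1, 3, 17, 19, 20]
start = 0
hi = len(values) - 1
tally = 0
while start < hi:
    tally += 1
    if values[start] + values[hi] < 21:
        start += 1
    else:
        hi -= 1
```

Steps to find pair summing to 21
`tally` takes the values: 0 → 1 → 2 → 3 → 4

Answer: 4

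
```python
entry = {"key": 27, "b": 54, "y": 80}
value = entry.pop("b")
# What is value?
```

Trace:
`entry = {"key": 27, "b": 54, "y": 80}` → entry = {'key': 27, 'b': 54, 'y': 80}
`value = entry.pop("b")` → entry = {'key': 27, 'y': 80}; value = 54
So value = 54

Answer: 54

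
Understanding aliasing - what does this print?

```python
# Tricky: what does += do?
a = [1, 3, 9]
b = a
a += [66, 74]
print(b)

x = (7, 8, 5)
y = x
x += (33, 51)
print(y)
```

Key concept: += behavior differs for mutable vs immutable.
Step by step:
`a = [1, 3, 9]` → a = [1, 3, 9]
`b = a` → b = [1, 3, 9] (same object as a)
`a += [66, 74]` → a = [1, 3, 9, 66, 74] (same object as b); b = [1, 3, 9, 66, 74] (same object as a)
`print(b)` → prints [1, 3, 9, 66, 74]
`x = (7, 8, 5)` → x = (7, 8, 5)
`y = x` → y = (7, 8, 5)
`x += (33, 51)` → x = (7, 8, 5, 33, 51)
`print(y)` → prints (7, 8, 5)

Answer:
[1, 3, 9, 66, 74]
(7, 8, 5)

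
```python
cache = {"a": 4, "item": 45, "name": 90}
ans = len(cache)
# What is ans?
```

Trace:
`cache = {"a": 4, "item": 45, "name": 90}` → cache = {'a': 4, 'item': 45, 'name': 90}
`ans = len(cache)` → ans = 3
So ans = 3

Answer: 3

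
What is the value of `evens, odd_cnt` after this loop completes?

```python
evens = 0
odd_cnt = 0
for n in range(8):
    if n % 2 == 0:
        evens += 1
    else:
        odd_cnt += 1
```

Count evens and odds in range(8)
`evens, odd_cnt` takes the values: (0, 0) → (1, 0) → (1, 1) → (2, 1) → (2, 2) → (3, 2) → (3, 3) → (4, 3) → (4, 4)

Answer: 4, 4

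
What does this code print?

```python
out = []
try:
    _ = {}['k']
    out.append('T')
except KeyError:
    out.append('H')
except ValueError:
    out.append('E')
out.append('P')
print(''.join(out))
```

Execution trace: 'H' (except KeyError) → 'P' (after the try/except). Output: HP

Answer: HP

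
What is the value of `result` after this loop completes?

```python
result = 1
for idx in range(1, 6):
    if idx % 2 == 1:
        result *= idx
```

Product of odd numbers 1 to 5
`result` takes the values: 1 → 3 → 15

Answer: 15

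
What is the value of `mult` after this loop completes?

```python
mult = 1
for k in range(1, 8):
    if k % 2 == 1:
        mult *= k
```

Product of odd numbers 1 to 7
`mult` takes the values: 1 → 3 → 15 → 105

Answer: 105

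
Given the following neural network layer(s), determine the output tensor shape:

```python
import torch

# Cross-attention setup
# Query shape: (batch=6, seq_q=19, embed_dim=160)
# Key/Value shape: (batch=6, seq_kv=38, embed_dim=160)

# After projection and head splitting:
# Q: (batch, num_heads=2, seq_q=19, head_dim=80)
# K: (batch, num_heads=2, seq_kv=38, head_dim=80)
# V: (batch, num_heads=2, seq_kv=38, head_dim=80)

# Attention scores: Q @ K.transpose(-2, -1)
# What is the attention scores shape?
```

Input: (6, 19, 160) -> Output: (6, 2, 19, 38)

Answer: (6, 2, 19, 38)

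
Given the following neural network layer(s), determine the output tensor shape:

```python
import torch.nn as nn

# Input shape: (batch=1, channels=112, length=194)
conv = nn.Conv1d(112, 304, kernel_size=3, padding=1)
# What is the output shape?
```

Input: (1, 112, 194) -> Output: (1, 304, 194)

Answer: (1, 304, 194)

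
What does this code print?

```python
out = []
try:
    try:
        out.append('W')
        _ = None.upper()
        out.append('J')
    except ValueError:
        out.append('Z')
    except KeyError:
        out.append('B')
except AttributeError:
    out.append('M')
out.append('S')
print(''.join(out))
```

Execution trace: 'W' (try body) → 'M' (outer except AttributeError) → 'S' (after the try/except). Output: WMS

Answer: WMS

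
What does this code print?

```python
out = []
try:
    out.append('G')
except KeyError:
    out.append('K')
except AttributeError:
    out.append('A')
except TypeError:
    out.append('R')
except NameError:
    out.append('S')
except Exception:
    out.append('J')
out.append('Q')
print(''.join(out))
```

Execution trace: 'G' (try body, no exception) → 'Q' (after the try/except). Output: GQ

Answer: GQ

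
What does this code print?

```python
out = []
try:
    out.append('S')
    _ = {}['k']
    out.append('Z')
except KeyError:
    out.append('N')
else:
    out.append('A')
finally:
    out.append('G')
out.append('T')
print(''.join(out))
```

Execution trace: 'S' (try body) → 'N' (except KeyError) → 'G' (finally) → 'T' (after the try/except). Output: SNGT

Answer: SNGT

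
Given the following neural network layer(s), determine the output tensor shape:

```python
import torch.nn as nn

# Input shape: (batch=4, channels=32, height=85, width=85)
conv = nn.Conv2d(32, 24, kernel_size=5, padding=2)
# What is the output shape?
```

Input: (4, 32, 85, 85) -> Output: (4, 24, 85, 85)

Answer: (4, 24, 85, 85)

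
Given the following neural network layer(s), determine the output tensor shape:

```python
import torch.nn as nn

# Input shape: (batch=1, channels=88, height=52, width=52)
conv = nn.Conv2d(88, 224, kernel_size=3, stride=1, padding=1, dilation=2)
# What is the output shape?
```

Input: (1, 88, 52, 52) -> Output: (1, 224, 50, 50)

Answer: (1, 224, 50, 50)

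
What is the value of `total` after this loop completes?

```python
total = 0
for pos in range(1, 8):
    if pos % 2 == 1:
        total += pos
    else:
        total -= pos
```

Add odd, subtract even
`total` takes the values: 0 → 1 → -1 → 2 → -2 → 3 → -3 → 4

Answer: 4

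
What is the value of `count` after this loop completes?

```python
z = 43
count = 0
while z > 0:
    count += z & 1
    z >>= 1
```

Count set bits in 43 (binary: 0b101011)
`count` takes the values: 0 → 1 → 2 → 3 → 4

Answer: 4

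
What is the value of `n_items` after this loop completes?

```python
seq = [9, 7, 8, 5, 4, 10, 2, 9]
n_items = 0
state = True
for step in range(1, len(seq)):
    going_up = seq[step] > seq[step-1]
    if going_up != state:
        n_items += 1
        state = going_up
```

Count direction changes in [9, 7, 8, 5, 4, 10, 2, 9]
`n_items` takes the values: 0 → 1 → 2 → 3 → 4 → 5 → 6

Answer: 6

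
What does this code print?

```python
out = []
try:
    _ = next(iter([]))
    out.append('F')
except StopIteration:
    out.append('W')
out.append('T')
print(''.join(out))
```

Execution trace: 'W' (except StopIteration) → 'T' (after the try/except). Output: WT

Answer: WT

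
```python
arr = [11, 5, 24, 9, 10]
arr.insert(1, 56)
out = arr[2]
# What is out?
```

Trace:
`arr = [11, 5, 24, 9, 10]` → arr = [11, 5, 24, 9, 10]
`arr.insert(1, 56)` → arr = [11, 56, 5, 24, 9, 10]
`out = arr[2]` → out = 5
So out = 5

Answer: 5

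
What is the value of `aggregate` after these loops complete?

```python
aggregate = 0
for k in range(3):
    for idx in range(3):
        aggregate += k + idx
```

Sum of all k+idx for k,idx in 3x3
`aggregate` takes the values: 0 → 1 → 3 → 4 → 6 → 9 → 11 → 14 → 18

Answer: 18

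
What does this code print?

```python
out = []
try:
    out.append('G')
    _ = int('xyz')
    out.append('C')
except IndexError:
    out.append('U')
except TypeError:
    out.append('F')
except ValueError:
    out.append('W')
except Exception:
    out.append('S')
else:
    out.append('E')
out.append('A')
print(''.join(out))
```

Execution trace: 'G' (try body) → 'W' (except ValueError) → 'A' (after the try/except). Output: GWA

Answer: GWA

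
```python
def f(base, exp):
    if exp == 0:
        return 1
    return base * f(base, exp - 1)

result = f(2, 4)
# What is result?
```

f(2, 4) = 2 * 2 * 2 * 2 = 16

Answer: 16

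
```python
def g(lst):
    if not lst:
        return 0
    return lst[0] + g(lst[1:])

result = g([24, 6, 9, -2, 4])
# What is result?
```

24 + 6 + 9 + (-2) + 4 + 0 = 41

Answer: 41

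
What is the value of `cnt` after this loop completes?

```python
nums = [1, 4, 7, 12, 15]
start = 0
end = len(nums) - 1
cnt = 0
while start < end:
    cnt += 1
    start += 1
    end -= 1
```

Iterations until pointers meet (list length 5)
`cnt` takes the values: 0 → 1 → 2

Answer: 2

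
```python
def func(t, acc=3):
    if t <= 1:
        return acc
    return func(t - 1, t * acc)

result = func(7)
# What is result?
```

Accumulator trace (n, acc): (7, 3) -> (6, 21) -> (5, 126) -> (4, 630) -> (3, 2520) -> (2, 7560) -> (1, 15120) -> return 15120

Answer: 15120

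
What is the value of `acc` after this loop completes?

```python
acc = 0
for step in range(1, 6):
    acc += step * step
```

Sum of squares 1² to 5² = 55
`acc` takes the values: 0 → 1 → 5 → 14 → 30 → 55

Answer: 55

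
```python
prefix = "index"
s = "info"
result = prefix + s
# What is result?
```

Trace:
`prefix = "index"` → prefix = 'index'
`s = "info"` → s = 'info'
`result = prefix + s` → result = 'indexinfo'
So result = 'indexinfo'

Answer: 'indexinfo'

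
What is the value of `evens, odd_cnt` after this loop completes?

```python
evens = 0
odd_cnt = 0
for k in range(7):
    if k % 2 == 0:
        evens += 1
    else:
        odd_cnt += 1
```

Count evens and odds in range(7)
`evens, odd_cnt` takes the values: (0, 0) → (1, 0) → (1, 1) → (2, 1) → (2, 2) → (3, 2) → (3, 3) → (4, 3)

Answer: 4, 3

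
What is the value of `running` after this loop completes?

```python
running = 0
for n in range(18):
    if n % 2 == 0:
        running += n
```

Sum of even numbers 0 to 17
`running` takes the values: 0 → 2 → 6 → 12 → 20 → 30 → 42 → 56 → 72

Answer: 72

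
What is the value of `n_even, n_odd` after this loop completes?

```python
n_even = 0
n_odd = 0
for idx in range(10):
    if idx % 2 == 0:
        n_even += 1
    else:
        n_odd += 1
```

Count evens and odds in range(10)
`n_even, n_odd` takes the values: (0, 0) → (1, 0) → (1, 1) → (2, 1) → (2, 2) → (3, 2) → (3, 3) → (4, 3) → (4, 4) → (5, 4) → (5, 5)

Answer: 5, 5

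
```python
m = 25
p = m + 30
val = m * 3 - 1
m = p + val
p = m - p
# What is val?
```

Trace:
`m = 25` → m = 25
`p = m + 30` → p = 55
`val = m * 3 - 1` → val = 74
`m = p + val` → m = 129
`p = m - p` → p = 74
So val = 74

Answer: 74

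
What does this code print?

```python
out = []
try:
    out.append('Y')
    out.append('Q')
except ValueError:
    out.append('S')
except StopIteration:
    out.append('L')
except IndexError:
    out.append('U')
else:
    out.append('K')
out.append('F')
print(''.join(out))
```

Execution trace: 'Y' (try body) → 'Q' (try body, no exception) → 'K' (else) → 'F' (after the try/except). Output: YQKF

Answer: YQKF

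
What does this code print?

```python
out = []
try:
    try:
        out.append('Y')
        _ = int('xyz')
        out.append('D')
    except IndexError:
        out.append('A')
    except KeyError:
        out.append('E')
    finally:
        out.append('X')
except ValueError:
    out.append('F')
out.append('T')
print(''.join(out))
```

Execution trace: 'Y' (try body) → 'X' (finally) → 'F' (outer except ValueError) → 'T' (after the try/except). Output: YXFT

Answer: YXFT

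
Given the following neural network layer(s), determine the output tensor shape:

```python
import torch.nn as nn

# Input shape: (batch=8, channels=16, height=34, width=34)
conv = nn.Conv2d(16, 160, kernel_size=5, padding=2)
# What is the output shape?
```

Input: (8, 16, 34, 34) -> Output: (8, 160, 34, 34)

Answer: (8, 160, 34, 34)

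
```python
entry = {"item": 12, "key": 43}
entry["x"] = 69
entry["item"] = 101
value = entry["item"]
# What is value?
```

Trace:
`entry = {"item": 12, "key": 43}` → entry = {'item': 12, 'key': 43}
`entry["x"] = 69` → entry = {'item': 12, 'key': 43, 'x': 69}
`entry["item"] = 101` → entry = {'item': 101, 'key': 43, 'x': 69}
`value = entry["item"]` → value = 101
So value = 101

Answer: 101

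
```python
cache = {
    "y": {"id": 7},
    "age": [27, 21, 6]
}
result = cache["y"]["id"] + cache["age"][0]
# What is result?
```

Trace:
`cache = { ...` → cache = {'y': {'id': 7}, 'age': [27, 21, 6]}
`result = cache["y"]["id"] + cache["age"][0]` → result = 34
So result = 34

Answer: 34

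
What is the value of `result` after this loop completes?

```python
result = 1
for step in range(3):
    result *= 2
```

2^3 = 8
`result` takes the values: 1 → 2 → 4 → 8

Answer: 8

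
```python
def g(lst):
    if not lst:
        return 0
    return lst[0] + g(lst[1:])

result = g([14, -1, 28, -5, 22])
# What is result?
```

14 + (-1) + 28 + (-5) + 22 + 0 = 58

Answer: 58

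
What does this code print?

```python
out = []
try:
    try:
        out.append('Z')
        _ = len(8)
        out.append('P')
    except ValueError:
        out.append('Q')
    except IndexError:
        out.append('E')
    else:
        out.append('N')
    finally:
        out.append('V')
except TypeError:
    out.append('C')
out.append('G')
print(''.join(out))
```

Execution trace: 'Z' (try body) → 'V' (finally) → 'C' (outer except TypeError) → 'G' (after the try/except). Output: ZVCG

Answer: ZVCG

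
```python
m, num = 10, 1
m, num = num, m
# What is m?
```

Trace:
`m, num = 10, 1` → m = 10; num = 1
`m, num = num, m` → m = 1; num = 10
So m = 1

Answer: 1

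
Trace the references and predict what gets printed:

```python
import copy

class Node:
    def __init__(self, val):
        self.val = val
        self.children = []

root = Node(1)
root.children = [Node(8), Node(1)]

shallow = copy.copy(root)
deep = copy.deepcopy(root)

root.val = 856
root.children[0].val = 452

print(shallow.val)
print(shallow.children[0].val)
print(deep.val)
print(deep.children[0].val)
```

Key concept: deep copy with custom objects.
Step by step:
`root = Node(1)` → root = Node(val=1, children=[])
`root.children = [Node(8), Node(1)]` → root = Node(val=1, children=[Node(val=8, children=[]), Node(val=1, children=[])])
`shallow = copy.copy(root)` → shallow = Node(val=1, children=[Node(val=8, children=[]), Node(val=1, children=[])])
`deep = copy.deepcopy(root)` → deep = Node(val=1, children=[Node(val=8, children=[]), Node(val=1, children=[])])
`root.val = 856` → root = Node(val=856, children=[Node(val=8, children=[]), Node(val=1, children=[])])
`root.children[0].val = 452` → root = Node(val=856, children=[Node(val=452, children=[]), Node(val=1, children=[])]); shallow = Node(val=1, children=[Node(val=452, children=[]), Node(val=1, children=[])])
`print(shallow.val)` → prints 1
`print(shallow.children[0].val)` → prints 452
`print(deep.val)` → prints 1
`print(deep.children[0].val)` → prints 8

Answer:
1
452
1
8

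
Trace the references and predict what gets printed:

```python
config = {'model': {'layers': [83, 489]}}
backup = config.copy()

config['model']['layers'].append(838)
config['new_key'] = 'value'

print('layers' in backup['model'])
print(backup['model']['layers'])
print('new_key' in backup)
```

Key concept: shallow copy gotcha with nested dict.
Step by step:
`config = {'model': {'layers': [83, 489]}}` → config = {'model': {'layers': [83, 489]}}
`backup = config.copy()` → backup = {'model': {'layers': [83, 489]}}
`config['model']['layers'].append(838)` → config = {'model': {'layers': [83, 489, 838]}}; backup = {'model': {'layers': [83, 489, 838]}}
`config['new_key'] = 'value'` → config = {'model': {'layers': [83, 489, 838]}, 'new_key': 'value'}
`print('layers' in backup['model'])` → prints True
`print(backup['model']['layers'])` → prints [83, 489, 838]
`print('new_key' in backup)` → prints False

Answer:
True
[83, 489, 838]
False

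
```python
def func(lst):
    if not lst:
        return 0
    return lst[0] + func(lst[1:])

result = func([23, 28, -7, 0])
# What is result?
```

23 + 28 + (-7) + 0 + 0 = 44

Answer: 44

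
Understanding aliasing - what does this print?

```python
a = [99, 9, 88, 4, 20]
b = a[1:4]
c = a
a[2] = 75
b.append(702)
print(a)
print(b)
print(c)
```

Key concept: slice vs alias.
Step by step:
`a = [99, 9, 88, 4, 20]` → a = [99, 9, 88, 4, 20]
`b = a[1:4]` → b = [9, 88, 4]
`c = a` → c = [99, 9, 88, 4, 20] (same object as a)
`a[2] = 75` → a = [99, 9, 75, 4, 20] (same object as c); c = [99, 9, 75, 4, 20] (same object as a)
`b.append(702)` → b = [9, 88, 4, 702]
`print(a)` → prints [99, 9, 75, 4, 20]
`print(b)` → prints [9, 88, 4, 702]
`print(c)` → prints [99, 9, 75, 4, 20]

Answer:
[99, 9, 75, 4, 20]
[9, 88, 4, 702]
[99, 9, 75, 4, 20]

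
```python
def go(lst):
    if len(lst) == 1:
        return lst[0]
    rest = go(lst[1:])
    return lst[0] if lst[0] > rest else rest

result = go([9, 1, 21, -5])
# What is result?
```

Recursive max over [9, 1, 21, -5] = 21

Answer: 21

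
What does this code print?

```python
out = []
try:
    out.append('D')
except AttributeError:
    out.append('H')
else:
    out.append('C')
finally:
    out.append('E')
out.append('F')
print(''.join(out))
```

Execution trace: 'D' (try body, no exception) → 'C' (else) → 'E' (finally) → 'F' (after the try/except). Output: DCEF

Answer: DCEF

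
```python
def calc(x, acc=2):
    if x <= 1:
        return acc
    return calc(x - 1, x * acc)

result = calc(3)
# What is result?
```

Accumulator trace (n, acc): (3, 2) -> (2, 6) -> (1, 12) -> return 12

Answer: 12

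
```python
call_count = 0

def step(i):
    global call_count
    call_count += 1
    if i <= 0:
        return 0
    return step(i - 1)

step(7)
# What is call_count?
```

Linear recursion stepping by 1: 8 calls from i=7 down to ≤0.

Answer: 8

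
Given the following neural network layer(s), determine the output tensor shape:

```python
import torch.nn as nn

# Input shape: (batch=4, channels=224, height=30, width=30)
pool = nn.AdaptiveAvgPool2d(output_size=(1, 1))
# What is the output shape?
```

Input: (4, 224, 30, 30) -> Output: (4, 224, 1, 1)

Answer: (4, 224, 1, 1)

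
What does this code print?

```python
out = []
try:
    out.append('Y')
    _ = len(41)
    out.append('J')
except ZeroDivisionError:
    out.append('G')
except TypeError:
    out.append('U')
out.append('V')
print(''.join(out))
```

Execution trace: 'Y' (try body) → 'U' (except TypeError) → 'V' (after the try/except). Output: YUV

Answer: YUV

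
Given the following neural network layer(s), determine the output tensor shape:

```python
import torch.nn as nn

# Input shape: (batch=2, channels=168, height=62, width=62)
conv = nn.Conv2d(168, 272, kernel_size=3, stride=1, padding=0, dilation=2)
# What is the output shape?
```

Input: (2, 168, 62, 62) -> Output: (2, 272, 58, 58)

Answer: (2, 272, 58, 58)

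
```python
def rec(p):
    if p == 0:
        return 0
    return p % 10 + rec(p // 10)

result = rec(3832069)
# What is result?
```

Sum of digits of 3832069: 9 + 6 + 0 + 2 + 3 + 8 + 3 = 31

Answer: 31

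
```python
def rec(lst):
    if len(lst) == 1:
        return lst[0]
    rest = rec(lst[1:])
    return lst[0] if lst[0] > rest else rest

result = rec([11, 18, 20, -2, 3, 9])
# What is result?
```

Recursive max over [11, 18, 20, -2, 3, 9] = 20

Answer: 20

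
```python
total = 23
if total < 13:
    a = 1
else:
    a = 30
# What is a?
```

Trace:
`total = 23` → total = 23
`if total < 13: ...` → total < 13 is False, take else branch → a = 30
So a = 30

Answer: 30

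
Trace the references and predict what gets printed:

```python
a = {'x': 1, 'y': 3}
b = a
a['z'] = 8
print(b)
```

Key concept: dict aliasing.
Step by step:
`a = {'x': 1, 'y': 3}` → a = {'x': 1, 'y': 3}
`b = a` → b = {'x': 1, 'y': 3} (same object as a)
`a['z'] = 8` → a = {'x': 1, 'y': 3, 'z': 8} (same object as b); b = {'x': 1, 'y': 3, 'z': 8} (same object as a)
`print(b)` → prints {'x': 1, 'y': 3, 'z': 8}

Answer: {'x': 1, 'y': 3, 'z': 8}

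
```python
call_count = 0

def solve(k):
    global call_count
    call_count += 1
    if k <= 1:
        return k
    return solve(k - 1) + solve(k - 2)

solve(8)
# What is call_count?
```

Calls(k) = 1 + Calls(k-1) + Calls(k-2); Calls(0)=Calls(1)=1. For k=8 this gives 67.

Answer: 67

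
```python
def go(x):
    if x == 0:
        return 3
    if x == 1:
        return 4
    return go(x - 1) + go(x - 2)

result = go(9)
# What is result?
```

Build up from base cases: go(0)=3, go(1)=4, go(2)=7, go(3)=11, go(4)=18, go(5)=29, go(6)=47, ..., go(9)=199

Answer: 199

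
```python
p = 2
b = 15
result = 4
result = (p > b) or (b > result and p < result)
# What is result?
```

Trace:
`p = 2` → p = 2
`b = 15` → b = 15
`result = 4` → result = 4
`result = (p > b) or (b > result and p < result)` → result = True
So result = True

Answer: True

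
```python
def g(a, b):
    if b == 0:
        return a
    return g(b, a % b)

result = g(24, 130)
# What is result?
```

g(24, 130) -> g(130, 24) -> g(24, 10) -> g(10, 4) -> g(4, 2) -> g(2, 0) -> 2

Answer: 2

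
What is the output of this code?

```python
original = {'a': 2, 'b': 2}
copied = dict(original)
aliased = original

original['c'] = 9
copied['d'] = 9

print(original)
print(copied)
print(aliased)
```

Key concept: dict() creates copy, assignment creates alias.
Step by step:
`original = {'a': 2, 'b': 2}` → original = {'a': 2, 'b': 2}
`copied = dict(original)` → copied = {'a': 2, 'b': 2}
`aliased = original` → aliased = {'a': 2, 'b': 2} (same object as original)
`original['c'] = 9` → original = {'a': 2, 'b': 2, 'c': 9} (same object as aliased); aliased = {'a': 2, 'b': 2, 'c': 9} (same object as original)
`copied['d'] = 9` → copied = {'a': 2, 'b': 2, 'd': 9}
`print(original)` → prints {'a': 2, 'b': 2, 'c': 9}
`print(copied)` → prints {'a': 2, 'b': 2, 'd': 9}
`print(aliased)` → prints {'a': 2, 'b': 2, 'c': 9}

Answer:
{'a': 2, 'b': 2, 'c': 9}
{'a': 2, 'b': 2, 'd': 9}
{'a': 2, 'b': 2, 'c': 9}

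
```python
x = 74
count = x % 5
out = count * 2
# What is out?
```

Trace:
`x = 74` → x = 74
`count = x % 5` → count = 4
`out = count * 2` → out = 8
So out = 8

Answer: 8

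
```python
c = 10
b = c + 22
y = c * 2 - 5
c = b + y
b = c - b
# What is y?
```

Trace:
`c = 10` → c = 10
`b = c + 22` → b = 32
`y = c * 2 - 5` → y = 15
`c = b + y` → c = 47
`b = c - b` → b = 15
So y = 15

Answer: 15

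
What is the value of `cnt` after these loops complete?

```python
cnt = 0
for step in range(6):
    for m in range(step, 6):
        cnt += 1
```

Upper triangle: 6 + 5 + ... + 1
`cnt` takes the values: 0 → 1 → 2 → 3 → 4 → 5 → 6 → 7 → 8 → 9 → 10 → 11 → 12 → 13 → 14 → 15 → 16 → 17 → 18 → 19 → 20 → 21

Answer: 21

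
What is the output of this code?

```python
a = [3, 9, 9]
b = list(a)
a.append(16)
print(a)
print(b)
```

Key concept: list() constructor creates copy.
Step by step:
`a = [3, 9, 9]` → a = [3, 9, 9]
`b = list(a)` → b = [3, 9, 9]
`a.append(16)` → a = [3, 9, 9, 16]
`print(a)` → prints [3, 9, 9, 16]
`print(b)` → prints [3, 9, 9]

Answer:
[3, 9, 9, 16]
[3, 9, 9]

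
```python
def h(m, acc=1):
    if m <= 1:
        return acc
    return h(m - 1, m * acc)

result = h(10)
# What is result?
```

Accumulator trace (n, acc): (10, 1) -> (9, 10) -> (8, 90) -> (7, 720) -> (6, 5040) -> (5, 30240) -> (4, 151200) -> (3, 604800) -> (2, 1814400) -> (1, 3628800) -> return 3628800

Answer: 3628800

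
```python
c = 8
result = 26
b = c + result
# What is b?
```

Trace:
`c = 8` → c = 8
`result = 26` → result = 26
`b = c + result` → b = 34
So b = 34

Answer: 34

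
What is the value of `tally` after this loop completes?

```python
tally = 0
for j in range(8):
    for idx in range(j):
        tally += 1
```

Triangle number: 0+1+2+...+7
`tally` takes the values: 0 → 1 → 2 → 3 → 4 → 5 → 6 → 7 → 8 → 9 → 10 → 11 → 12 → 13 → 14 → 15 → 16 → 17 → 18 → 19 → 20 → 21 → 22 → 23 → 24 → 25 → 26 → 27 → 28

Answer: 28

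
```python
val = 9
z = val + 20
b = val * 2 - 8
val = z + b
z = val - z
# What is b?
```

Trace:
`val = 9` → val = 9
`z = val + 20` → z = 29
`b = val * 2 - 8` → b = 10
`val = z + b` → val = 39
`z = val - z` → z = 10
So b = 10

Answer: 10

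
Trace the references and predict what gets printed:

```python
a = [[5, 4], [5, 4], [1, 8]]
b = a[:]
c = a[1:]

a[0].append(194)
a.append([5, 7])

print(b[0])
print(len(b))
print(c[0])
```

Key concept: slice with nested mutation.
Step by step:
`a = [[5, 4], [5, 4], [1, 8]]` → a = [[5, 4], [5, 4], [1, 8]]
`b = a[:]` → b = [[5, 4], [5, 4], [1, 8]]
`c = a[1:]` → c = [[5, 4], [1, 8]]
`a[0].append(194)` → a = [[5, 4, 194], [5, 4], [1, 8]]; b = [[5, 4, 194], [5, 4], [1, 8]]
`a.append([5, 7])` → a = [[5, 4, 194], [5, 4], [1, 8], [5, 7]]
`print(b[0])` → prints [5, 4, 194]
`print(len(b))` → prints 3
`print(c[0])` → prints [5, 4]

Answer:
[5, 4, 194]
3
[5, 4]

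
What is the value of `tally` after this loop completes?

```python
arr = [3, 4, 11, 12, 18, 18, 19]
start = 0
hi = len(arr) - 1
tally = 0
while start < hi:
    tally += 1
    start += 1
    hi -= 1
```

Iterations until pointers meet (list length 7)
`tally` takes the values: 0 → 1 → 2 → 3

Answer: 3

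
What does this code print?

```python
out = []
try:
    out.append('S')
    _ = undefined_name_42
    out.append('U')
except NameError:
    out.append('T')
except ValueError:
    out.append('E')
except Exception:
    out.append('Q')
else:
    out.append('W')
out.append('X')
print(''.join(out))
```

Execution trace: 'S' (try body) → 'T' (except NameError) → 'X' (after the try/except). Output: STX

Answer: STX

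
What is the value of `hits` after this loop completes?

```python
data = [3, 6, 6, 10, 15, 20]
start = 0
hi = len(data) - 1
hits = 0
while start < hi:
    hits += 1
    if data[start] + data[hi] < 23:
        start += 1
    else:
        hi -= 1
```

Steps to find pair summing to 23
`hits` takes the values: 0 → 1 → 2 → 3 → 4 → 5

Answer: 5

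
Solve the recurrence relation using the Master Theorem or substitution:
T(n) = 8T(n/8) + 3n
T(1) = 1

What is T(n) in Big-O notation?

By Master Theorem: a=8, b=8, f(n)=3n. Since log_8(8) = 1 and f(n) = Θ(n^1), Case 2 applies. T(n) = O(n log n).

Answer: O(n log n)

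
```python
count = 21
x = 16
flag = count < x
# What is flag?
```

Trace:
`count = 21` → count = 21
`x = 16` → x = 16
`flag = count < x` → flag = False
So flag = False

Answer: False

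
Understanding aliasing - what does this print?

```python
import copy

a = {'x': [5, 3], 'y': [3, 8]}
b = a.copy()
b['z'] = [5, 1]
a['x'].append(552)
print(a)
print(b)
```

Key concept: shallow copy of dict with mutable values.
Step by step:
`a = {'x': [5, 3], 'y': [3, 8]}` → a = {'x': [5, 3], 'y': [3, 8]}
`b = a.copy()` → b = {'x': [5, 3], 'y': [3, 8]}
`b['z'] = [5, 1]` → b = {'x': [5, 3], 'y': [3, 8], 'z': [5, 1]}
`a['x'].append(552)` → a = {'x': [5, 3, 552], 'y': [3, 8]}; b = {'x': [5, 3, 552], 'y': [3, 8], 'z': [5, 1]}
`print(a)` → prints {'x': [5, 3, 552], 'y': [3, 8]}
`print(b)` → prints {'x': [5, 3, 552], 'y': [3, 8], 'z': [5, 1]}

Answer:
{'x': [5, 3, 552], 'y': [3, 8]}
{'x': [5, 3, 552], 'y': [3, 8], 'z': [5, 1]}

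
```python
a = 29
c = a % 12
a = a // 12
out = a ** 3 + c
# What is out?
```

Trace:
`a = 29` → a = 29
`c = a % 12` → c = 5
`a = a // 12` → a = 2
`out = a ** 3 + c` → out = 13
So out = 13

Answer: 13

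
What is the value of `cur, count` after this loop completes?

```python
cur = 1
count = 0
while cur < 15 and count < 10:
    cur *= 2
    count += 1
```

Double until >= 15 or 10 iterations
`cur, count` takes the values: (1, 0) → (2, 0) → (2, 1) → (4, 1) → (4, 2) → (8, 2) → (8, 3) → (16, 3) → (16, 4)

Answer: 16, 4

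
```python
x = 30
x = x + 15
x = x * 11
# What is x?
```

Trace:
`x = 30` → x = 30
`x = x + 15` → x = 45
`x = x * 11` → x = 495
So x = 495

Answer: 495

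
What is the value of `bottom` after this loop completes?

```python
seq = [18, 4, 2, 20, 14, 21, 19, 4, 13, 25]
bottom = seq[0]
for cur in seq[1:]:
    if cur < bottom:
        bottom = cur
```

Minimum of [18, 4, 2, 20, 14, 21, 19, 4, 13, 25]
`bottom` takes the values: 18 → 4 → 2

Answer: 2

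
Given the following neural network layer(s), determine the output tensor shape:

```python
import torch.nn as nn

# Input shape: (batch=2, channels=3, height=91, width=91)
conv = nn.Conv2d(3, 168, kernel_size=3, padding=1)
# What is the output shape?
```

Input: (2, 3, 91, 91) -> Output: (2, 168, 91, 91)

Answer: (2, 168, 91, 91)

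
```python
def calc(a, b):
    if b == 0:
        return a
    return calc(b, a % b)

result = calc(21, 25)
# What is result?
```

calc(21, 25) -> calc(25, 21) -> calc(21, 4) -> calc(4, 1) -> calc(1, 0) -> 1

Answer: 1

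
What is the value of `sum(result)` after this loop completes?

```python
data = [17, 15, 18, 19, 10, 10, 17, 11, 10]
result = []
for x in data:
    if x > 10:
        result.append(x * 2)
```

Sum of doubled values > 10
`result` takes the values: [] → [34] → [34, 30] → [34, 30, 36] → [34, 30, 36, 38] → [34, 30, 36, 38, 34] → [34, 30, 36, 38, 34, 22]
So `sum(result)` = 194

Answer: 194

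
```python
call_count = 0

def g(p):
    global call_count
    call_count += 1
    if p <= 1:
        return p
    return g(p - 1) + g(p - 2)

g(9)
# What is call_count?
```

Calls(p) = 1 + Calls(p-1) + Calls(p-2); Calls(0)=Calls(1)=1. For p=9 this gives 109.

Answer: 109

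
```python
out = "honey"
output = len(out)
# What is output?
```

Trace:
`out = "honey"` → out = 'honey'
`output = len(out)` → output = 5
So output = 5

Answer: 5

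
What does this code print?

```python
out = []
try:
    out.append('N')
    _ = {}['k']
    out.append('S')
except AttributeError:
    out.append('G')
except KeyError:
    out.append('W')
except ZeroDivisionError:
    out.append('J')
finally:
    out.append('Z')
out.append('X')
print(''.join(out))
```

Execution trace: 'N' (try body) → 'W' (except KeyError) → 'Z' (finally) → 'X' (after the try/except). Output: NWZX

Answer: NWZX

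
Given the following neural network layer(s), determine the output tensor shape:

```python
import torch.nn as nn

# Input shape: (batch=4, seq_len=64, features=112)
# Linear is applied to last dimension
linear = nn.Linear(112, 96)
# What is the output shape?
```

Input: (4, 64, 112) -> Output: (4, 64, 96)

Answer: (4, 64, 96)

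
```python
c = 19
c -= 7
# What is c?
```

Trace:
`c = 19` → c = 19
`c -= 7` → c = 12
So c = 12

Answer: 12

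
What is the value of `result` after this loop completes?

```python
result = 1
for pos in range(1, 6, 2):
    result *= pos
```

Product of 1, 3, 5, ... up to 5
`result` takes the values: 1 → 3 → 15

Answer: 15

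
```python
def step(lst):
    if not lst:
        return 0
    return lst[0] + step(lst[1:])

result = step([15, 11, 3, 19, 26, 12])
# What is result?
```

15 + 11 + 3 + 19 + 26 + 12 + 0 = 86

Answer: 86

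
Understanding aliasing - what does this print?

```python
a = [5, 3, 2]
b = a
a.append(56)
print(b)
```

Key concept: basic list aliasing.
Step by step:
`a = [5, 3, 2]` → a = [5, 3, 2]
`b = a` → b = [5, 3, 2] (same object as a)
`a.append(56)` → a = [5, 3, 2, 56] (same object as b); b = [5, 3, 2, 56] (same object as a)
`print(b)` → prints [5, 3, 2, 56]

Answer: [5, 3, 2, 56]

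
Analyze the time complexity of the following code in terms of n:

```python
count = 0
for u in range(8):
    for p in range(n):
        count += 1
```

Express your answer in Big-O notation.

Each loop level contributes: 1 × n. Multiplying the contributions gives O(n).

Answer: O(n)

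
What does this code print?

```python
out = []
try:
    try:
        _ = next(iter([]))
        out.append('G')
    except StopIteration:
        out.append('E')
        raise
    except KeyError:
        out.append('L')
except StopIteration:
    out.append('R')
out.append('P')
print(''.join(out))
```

Execution trace: 'E' (inner except StopIteration) → 'R' (outer except StopIteration) → 'P' (after the try/except). Output: ERP

Answer: ERP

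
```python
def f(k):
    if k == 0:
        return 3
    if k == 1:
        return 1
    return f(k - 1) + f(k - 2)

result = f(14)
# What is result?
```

Build up from base cases: f(0)=3, f(1)=1, f(2)=4, f(3)=5, f(4)=9, f(5)=14, f(6)=23, ..., f(14)=1076

Answer: 1076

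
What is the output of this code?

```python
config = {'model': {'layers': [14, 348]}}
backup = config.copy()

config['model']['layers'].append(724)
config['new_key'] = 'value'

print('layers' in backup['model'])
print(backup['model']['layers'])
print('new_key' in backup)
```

Key concept: shallow copy gotcha with nested dict.
Step by step:
`config = {'model': {'layers': [14, 348]}}` → config = {'model': {'layers': [14, 348]}}
`backup = config.copy()` → backup = {'model': {'layers': [14, 348]}}
`config['model']['layers'].append(724)` → config = {'model': {'layers': [14, 348, 724]}}; backup = {'model': {'layers': [14, 348, 724]}}
`config['new_key'] = 'value'` → config = {'model': {'layers': [14, 348, 724]}, 'new_key': 'value'}
`print('layers' in backup['model'])` → prints True
`print(backup['model']['layers'])` → prints [14, 348, 724]
`print('new_key' in backup)` → prints False

Answer:
True
[14, 348, 724]
False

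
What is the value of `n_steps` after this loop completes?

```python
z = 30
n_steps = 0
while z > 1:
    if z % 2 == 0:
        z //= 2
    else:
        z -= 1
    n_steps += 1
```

Steps to reduce 30 to 1
`n_steps` takes the values: 0 → 1 → 2 → 3 → 4 → 5 → 6 → 7

Answer: 7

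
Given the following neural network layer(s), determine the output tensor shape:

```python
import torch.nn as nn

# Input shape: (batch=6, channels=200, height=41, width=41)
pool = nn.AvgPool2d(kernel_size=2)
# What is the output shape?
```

Input: (6, 200, 41, 41) -> Output: (6, 200, 20, 20)

Answer: (6, 200, 20, 20)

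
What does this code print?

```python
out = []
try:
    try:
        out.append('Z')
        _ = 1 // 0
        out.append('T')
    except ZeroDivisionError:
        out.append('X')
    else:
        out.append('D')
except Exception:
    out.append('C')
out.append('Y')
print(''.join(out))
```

Execution trace: 'Z' (inner try body) → 'X' (inner except ZeroDivisionError) → 'Y' (after the try/except). Output: ZXY

Answer: ZXY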